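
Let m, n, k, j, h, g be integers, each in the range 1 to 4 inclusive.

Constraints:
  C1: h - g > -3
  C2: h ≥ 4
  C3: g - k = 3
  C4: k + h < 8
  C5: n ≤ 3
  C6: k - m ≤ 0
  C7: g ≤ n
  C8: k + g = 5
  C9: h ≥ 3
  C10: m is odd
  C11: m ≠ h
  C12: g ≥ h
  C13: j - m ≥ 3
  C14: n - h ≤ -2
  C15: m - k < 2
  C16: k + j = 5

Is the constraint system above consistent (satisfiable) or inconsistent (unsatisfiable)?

Unsatisfiable

From constraints 2 and 12: g ≥ h and h ≥ 4, so g ≥ 4. From constraints 5 and 7: g ≤ n and n ≤ 3, so g ≤ 3. But 3 < 4, so no value of g works.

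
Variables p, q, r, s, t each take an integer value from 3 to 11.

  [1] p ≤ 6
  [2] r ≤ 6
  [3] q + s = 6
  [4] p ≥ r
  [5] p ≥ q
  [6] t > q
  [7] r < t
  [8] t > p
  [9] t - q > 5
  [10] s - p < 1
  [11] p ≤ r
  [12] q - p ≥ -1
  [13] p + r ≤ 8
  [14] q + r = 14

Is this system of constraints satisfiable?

Unsatisfiable

From constraints 1 and 5: q ≤ p ≤ 6. From constraint 2: r ≤ 6. Hence q + r ≤ 12. But constraint 14 requires q + r = 14, and 14 > 12. Contradiction.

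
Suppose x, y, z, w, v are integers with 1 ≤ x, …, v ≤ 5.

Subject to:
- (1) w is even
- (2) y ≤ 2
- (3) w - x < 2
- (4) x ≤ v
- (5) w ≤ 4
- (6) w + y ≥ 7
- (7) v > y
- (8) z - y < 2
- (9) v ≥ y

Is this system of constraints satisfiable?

From constraint 5: w ≤ 4. From constraint 2: y ≤ 2. Hence w + y ≤ 6. But constraint 6 requires w + y ≥ 7, and 7 > 6. Contradiction.

Unsatisfiable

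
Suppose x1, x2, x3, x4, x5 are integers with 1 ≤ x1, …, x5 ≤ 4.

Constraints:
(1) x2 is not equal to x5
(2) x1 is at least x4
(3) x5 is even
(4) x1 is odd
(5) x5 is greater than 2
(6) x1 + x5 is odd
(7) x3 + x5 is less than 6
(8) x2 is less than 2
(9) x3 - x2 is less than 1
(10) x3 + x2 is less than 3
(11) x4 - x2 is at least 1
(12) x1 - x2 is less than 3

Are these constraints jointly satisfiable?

Take x1 = 3, x2 = 1, x3 = 1, x4 = 3, x5 = 4. Then constraint 7: x3 + x5 = 5; constraint 9: x3 - x2 = 0, and every other listed constraint is also met.

Satisfiable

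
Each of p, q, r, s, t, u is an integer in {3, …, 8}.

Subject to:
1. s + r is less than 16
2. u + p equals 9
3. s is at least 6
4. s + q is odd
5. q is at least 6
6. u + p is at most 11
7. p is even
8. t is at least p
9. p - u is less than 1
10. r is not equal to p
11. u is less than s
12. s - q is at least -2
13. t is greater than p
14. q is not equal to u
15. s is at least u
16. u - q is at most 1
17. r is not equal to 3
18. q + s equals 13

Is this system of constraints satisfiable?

Try p = 4, q = 6, r = 8, s = 7, t = 8, u = 5.
Check constraint 1: s + r = 15; constraint 2: u + p = 9; constraint 6: u + p = 9. The remaining constraints are straightforward to verify.

Satisfiable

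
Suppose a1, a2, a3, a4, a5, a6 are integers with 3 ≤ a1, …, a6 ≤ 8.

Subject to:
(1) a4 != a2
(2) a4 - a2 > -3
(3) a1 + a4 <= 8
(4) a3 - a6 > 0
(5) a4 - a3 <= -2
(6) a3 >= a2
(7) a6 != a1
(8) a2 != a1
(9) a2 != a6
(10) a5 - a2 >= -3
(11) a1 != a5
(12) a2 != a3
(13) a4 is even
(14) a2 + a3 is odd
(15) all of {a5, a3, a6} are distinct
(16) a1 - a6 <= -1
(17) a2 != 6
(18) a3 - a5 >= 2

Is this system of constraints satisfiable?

The assignment a1 = 3, a2 = 5, a3 = 8, a4 = 4, a5 = 5, a6 = 7 works:
  constraint 2 holds since a4 - a2 = -1.
  constraint 3 holds since a1 + a4 = 7.
The rest check out directly.

Satisfiable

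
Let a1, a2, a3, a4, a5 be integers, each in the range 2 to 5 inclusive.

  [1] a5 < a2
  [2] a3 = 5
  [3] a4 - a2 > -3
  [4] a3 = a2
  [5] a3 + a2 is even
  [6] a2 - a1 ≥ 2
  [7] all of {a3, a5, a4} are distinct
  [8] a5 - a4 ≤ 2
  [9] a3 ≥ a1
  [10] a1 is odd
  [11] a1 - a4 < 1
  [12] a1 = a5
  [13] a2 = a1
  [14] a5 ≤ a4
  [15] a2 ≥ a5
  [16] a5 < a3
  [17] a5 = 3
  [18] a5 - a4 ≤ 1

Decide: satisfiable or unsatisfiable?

Unsatisfiable

Constraint 2 fixes a3 = 5 and constraint 17 fixes a5 = 3. Constraints 4, 12, and 13 give a3 = a2 = a1 = a5, so a3 = a5. But 5 ≠ 3 — contradiction.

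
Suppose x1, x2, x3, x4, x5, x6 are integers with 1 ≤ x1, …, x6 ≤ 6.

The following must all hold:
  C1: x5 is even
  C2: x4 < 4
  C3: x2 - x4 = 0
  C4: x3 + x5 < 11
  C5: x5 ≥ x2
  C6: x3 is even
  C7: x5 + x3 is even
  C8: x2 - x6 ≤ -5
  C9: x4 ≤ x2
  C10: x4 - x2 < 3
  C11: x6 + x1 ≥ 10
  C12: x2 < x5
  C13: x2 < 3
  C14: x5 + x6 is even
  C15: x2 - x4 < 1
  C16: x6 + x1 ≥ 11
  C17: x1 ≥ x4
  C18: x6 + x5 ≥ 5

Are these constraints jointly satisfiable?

One satisfying assignment is x1 = 6, x2 = 1, x3 = 6, x4 = 1, x5 = 2, x6 = 6.
For the less obvious constraints — constraint 3: x2 - x4 = 0; constraint 4: x3 + x5 = 8 — and the others hold by inspection.

Satisfiable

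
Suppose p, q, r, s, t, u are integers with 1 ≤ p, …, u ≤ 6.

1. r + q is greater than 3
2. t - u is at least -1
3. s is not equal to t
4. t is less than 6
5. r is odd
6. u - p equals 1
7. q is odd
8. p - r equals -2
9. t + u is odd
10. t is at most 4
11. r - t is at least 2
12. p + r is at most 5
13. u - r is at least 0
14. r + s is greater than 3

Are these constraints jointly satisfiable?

Constraints 2, 11, and 13 give r − t ≥ 2, t − u ≥ -1, u − r ≥ 0.
Adding all 3 inequalities: the left sides telescope to 0, and the right sides sum to 2 + (-1) + 0 = 1. So 0 ≥ 1, which is false.

Unsatisfiable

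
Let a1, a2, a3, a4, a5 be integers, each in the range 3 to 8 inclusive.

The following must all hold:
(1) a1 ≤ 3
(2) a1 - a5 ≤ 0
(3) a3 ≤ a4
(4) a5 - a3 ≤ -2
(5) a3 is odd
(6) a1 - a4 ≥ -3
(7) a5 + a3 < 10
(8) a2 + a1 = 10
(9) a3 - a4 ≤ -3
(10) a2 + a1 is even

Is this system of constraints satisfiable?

Unsatisfiable

Constraints 2, 4, 6, and 9 give a5 − a1 ≥ 0, a1 − a4 ≥ -3, a4 − a3 ≥ 3, a3 − a5 ≥ 2.
Adding all 4 inequalities: the left sides telescope to 0, and the right sides sum to 0 + (-3) + 3 + 2 = 2. So 0 ≥ 2, which is false.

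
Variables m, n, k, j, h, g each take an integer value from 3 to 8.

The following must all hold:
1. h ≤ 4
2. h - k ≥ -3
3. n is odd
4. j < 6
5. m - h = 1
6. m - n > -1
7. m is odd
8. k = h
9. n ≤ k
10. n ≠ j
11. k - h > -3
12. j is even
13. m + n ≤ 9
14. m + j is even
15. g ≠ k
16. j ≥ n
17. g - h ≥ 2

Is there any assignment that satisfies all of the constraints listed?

Constraint 7 makes m odd and constraint 12 makes j even, so m + j must be odd. Constraint 14 says m + j is even — contradiction.

Unsatisfiable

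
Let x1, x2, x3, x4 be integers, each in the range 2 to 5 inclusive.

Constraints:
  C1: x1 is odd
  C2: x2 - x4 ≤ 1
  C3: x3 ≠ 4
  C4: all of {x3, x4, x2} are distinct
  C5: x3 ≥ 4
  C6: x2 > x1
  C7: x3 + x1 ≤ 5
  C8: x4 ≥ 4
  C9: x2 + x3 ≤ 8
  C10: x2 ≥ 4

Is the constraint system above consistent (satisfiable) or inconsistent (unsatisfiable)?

Constraints 5, 8, and 10 confine each of x3, x4, x2 to the 2 values {4, 5} (the domain already gives each ≤ 5).
Constraint 4 requires all 3 of them to be distinct, but only 2 values are available — impossible by the pigeonhole principle.

Unsatisfiable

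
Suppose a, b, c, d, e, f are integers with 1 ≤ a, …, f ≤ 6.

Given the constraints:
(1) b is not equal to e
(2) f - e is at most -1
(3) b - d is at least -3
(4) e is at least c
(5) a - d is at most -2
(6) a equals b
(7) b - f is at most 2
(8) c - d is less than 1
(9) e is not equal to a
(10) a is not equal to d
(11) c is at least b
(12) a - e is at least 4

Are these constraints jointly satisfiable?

Constraints 2, 3, 5, 7, and 12 give b − d ≥ -3, d − a ≥ 2, a − e ≥ 4, e − f ≥ 1, f − b ≥ -2.
Adding all 5 inequalities: the left sides telescope to 0, and the right sides sum to (-3) + 2 + 4 + 1 + (-2) = 2. So 0 ≥ 2, which is false.

Unsatisfiable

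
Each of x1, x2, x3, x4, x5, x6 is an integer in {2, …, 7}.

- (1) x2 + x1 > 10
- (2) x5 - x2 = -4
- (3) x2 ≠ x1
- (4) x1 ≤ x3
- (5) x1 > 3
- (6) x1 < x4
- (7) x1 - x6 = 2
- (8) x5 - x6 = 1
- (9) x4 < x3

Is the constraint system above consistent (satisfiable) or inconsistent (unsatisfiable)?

Satisfiable

Try x1 = 4, x2 = 7, x3 = 6, x4 = 5, x5 = 3, x6 = 2.
Check constraint 1: x2 + x1 = 11; constraint 2: x5 - x2 = -4; constraint 7: x1 - x6 = 2. The remaining constraints are straightforward to verify.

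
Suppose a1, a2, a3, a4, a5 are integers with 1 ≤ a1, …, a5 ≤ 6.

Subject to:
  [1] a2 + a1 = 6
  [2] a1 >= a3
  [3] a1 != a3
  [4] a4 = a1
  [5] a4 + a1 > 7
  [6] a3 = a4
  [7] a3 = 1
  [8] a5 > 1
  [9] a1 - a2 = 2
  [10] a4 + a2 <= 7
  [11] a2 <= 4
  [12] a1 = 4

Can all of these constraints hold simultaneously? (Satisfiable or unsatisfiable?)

Unsatisfiable

Constraint 7 fixes a3 = 1 and constraint 12 fixes a1 = 4. Constraints 4 and 6 give a3 = a4 = a1, so a3 = a1. But 1 ≠ 4 — contradiction.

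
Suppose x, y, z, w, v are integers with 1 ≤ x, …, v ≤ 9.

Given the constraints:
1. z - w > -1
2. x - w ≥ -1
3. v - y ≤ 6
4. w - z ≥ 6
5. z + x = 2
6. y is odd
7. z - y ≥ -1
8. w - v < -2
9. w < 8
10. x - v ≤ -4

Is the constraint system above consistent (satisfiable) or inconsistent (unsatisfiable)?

Constraints 2, 3, 4, 7, and 10 give x − w ≥ -1, w − z ≥ 6, z − y ≥ -1, y − v ≥ -6, v − x ≥ 4.
Adding all 5 inequalities: the left sides telescope to 0, and the right sides sum to (-1) + 6 + (-1) + (-6) + 4 = 2. So 0 ≥ 2, which is false.

Unsatisfiable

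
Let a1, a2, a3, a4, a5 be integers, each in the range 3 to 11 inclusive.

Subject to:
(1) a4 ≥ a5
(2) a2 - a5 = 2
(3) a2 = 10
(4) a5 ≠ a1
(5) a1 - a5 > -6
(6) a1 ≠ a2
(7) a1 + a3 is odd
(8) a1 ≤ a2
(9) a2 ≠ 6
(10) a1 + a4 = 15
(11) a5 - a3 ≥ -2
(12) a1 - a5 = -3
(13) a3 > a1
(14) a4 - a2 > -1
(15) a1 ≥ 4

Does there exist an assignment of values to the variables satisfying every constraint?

Setting (a1, a2, a3, a4, a5) = (5, 10, 10, 10, 8) satisfies everything: constraint 2: a2 - a5 = 2; constraint 5: a1 - a5 = -3; constraint 10: a1 + a4 = 15, and the others follow.

Satisfiable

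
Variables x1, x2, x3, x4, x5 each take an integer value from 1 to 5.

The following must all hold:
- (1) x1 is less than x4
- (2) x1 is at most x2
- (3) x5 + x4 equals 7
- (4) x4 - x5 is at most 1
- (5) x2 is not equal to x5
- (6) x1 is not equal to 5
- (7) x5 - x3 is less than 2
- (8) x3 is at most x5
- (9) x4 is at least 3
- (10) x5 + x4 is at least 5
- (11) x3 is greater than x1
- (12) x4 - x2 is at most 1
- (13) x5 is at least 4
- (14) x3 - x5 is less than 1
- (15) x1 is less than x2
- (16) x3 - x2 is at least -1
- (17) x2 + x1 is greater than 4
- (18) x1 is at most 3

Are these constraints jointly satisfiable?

Satisfiable

One satisfying assignment is x1 = 2, x2 = 5, x3 = 4, x4 = 3, x5 = 4.
For the less obvious constraints — constraint 3: x5 + x4 = 7; constraint 4: x4 - x5 = -1 — and the others hold by inspection.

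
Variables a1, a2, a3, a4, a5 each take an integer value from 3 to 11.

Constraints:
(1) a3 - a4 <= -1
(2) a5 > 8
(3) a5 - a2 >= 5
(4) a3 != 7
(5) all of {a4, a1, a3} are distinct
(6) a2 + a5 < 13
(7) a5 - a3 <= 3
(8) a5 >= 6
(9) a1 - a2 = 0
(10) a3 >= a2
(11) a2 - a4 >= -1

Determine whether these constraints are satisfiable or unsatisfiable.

Unsatisfiable

Constraints 1, 3, 7, and 11 give a4 − a3 ≥ 1, a3 − a5 ≥ -3, a5 − a2 ≥ 5, a2 − a4 ≥ -1.
Adding all 4 inequalities: the left sides telescope to 0, and the right sides sum to 1 + (-3) + 5 + (-1) = 2. So 0 ≥ 2, which is false.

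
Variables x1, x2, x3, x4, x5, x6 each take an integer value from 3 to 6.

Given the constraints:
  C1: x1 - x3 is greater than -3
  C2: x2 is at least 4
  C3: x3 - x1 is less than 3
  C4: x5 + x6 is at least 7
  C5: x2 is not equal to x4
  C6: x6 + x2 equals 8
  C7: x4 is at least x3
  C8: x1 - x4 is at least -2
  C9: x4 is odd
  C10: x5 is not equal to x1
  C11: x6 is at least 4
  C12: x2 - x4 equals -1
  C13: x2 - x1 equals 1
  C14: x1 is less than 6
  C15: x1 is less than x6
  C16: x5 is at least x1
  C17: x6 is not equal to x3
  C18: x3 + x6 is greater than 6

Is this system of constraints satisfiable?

The assignment x1 = 3, x2 = 4, x3 = 3, x4 = 5, x5 = 6, x6 = 4 works:
  constraint 1 holds since x1 - x3 = 0.
  constraint 3 holds since x3 - x1 = 0.
The rest check out directly.

Satisfiable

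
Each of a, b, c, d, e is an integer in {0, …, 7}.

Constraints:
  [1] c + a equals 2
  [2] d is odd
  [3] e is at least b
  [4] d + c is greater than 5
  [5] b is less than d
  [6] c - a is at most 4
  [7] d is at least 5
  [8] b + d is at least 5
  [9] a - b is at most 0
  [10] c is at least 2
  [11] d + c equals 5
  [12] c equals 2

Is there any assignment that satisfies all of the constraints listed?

Unsatisfiable

From constraint 7: d ≥ 5. From constraint 10: c ≥ 2. Hence d + c ≥ 7. But constraint 11 requires d + c = 5, and 5 < 7. Contradiction.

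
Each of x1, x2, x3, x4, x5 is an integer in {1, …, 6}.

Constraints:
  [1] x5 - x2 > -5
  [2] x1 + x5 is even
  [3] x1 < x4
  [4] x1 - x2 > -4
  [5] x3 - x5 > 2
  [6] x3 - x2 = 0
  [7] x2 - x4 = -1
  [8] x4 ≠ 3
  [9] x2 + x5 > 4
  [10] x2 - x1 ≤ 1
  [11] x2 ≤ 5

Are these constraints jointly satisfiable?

One satisfying assignment is x1 = 3, x2 = 4, x3 = 4, x4 = 5, x5 = 1.
For the less obvious constraints — constraint 1: x5 - x2 = -3; constraint 4: x1 - x2 = -1 — and the others hold by inspection.

Satisfiable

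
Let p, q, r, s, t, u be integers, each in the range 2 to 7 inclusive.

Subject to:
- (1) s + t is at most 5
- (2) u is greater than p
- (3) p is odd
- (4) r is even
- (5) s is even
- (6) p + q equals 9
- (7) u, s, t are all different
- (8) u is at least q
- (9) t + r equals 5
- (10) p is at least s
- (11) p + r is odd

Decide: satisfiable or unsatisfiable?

Satisfiable

One satisfying assignment is p = 3, q = 6, r = 2, s = 2, t = 3, u = 7.
For the less obvious constraints — constraint 1: s + t = 5; constraint 6: p + q = 9; constraint 9: t + r = 5 — and the others hold by inspection.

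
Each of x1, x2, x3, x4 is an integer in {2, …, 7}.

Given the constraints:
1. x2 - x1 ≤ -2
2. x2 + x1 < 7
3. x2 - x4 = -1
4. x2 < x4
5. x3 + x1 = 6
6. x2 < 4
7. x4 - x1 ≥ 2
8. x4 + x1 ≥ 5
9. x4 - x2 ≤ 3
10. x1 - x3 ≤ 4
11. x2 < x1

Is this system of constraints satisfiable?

Constraints 1, 7, and 9 give x2 − x4 ≥ -3, x4 − x1 ≥ 2, x1 − x2 ≥ 2.
Adding all 3 inequalities: the left sides telescope to 0, and the right sides sum to (-3) + 2 + 2 = 1. So 0 ≥ 1, which is false.

Unsatisfiable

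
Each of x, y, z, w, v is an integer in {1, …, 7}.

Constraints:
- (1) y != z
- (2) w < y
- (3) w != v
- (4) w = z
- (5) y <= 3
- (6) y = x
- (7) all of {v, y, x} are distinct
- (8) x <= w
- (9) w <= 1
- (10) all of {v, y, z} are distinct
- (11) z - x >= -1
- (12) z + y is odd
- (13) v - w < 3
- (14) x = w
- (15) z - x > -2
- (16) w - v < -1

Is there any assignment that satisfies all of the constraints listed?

From constraints 4, 6, and 14, y = x = w = z, so y = z. But constraint 1 says y ≠ z. Contradiction.

Unsatisfiable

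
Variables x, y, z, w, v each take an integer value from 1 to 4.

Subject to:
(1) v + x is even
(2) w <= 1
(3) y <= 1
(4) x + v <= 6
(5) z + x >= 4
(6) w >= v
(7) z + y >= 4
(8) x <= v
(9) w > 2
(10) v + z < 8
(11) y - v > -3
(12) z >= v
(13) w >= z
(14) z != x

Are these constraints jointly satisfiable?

Unsatisfiable

From constraints 2 and 13: z ≤ w ≤ 1. From constraint 3: y ≤ 1. Hence z + y ≤ 2. But constraint 7 requires z + y ≥ 4, and 4 > 2. Contradiction.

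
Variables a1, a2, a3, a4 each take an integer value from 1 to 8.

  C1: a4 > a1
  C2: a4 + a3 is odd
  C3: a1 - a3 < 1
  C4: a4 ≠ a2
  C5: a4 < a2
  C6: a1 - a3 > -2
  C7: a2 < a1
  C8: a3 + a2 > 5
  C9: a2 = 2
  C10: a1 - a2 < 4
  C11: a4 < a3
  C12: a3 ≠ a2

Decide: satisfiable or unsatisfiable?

Constraints 1, 5, and 7 give a4 < a2, a2 < a1, a1 < a4. Chaining: a4 < a2 < a1 < a4, which forces a4 < a4 — impossible.

Unsatisfiable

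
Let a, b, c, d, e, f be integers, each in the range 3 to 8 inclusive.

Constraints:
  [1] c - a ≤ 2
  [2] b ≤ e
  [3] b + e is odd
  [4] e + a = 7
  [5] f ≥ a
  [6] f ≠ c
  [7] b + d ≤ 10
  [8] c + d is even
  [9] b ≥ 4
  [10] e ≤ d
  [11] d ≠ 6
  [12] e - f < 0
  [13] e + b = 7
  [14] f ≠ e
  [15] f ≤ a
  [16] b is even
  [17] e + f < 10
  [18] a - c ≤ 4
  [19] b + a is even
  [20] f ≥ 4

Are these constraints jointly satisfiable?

From constraints 2 and 9: e ≥ b ≥ 4. From constraints 15 and 20: a ≥ f ≥ 4. Hence e + a ≥ 8. But constraint 4 requires e + a = 7, and 7 < 8. Contradiction.

Unsatisfiable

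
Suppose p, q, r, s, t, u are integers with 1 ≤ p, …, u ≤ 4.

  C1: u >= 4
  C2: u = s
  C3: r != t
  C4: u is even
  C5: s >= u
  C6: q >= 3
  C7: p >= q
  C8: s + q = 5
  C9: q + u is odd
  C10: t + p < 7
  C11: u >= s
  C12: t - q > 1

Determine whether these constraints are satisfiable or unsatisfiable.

Unsatisfiable

From constraints 1 and 5: s ≥ u ≥ 4. From constraint 6: q ≥ 3. Hence s + q ≥ 7. But constraint 8 requires s + q = 5, and 5 < 7. Contradiction.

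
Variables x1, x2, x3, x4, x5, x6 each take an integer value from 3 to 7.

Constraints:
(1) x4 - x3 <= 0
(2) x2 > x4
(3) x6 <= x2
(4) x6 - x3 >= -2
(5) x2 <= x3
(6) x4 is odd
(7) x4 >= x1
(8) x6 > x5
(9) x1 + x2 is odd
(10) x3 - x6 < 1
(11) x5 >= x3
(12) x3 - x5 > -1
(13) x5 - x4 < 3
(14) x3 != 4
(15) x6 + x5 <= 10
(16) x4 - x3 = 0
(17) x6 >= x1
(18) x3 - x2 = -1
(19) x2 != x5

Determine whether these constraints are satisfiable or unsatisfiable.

Constraints 3, 5, 8, and 11 give x2 ≤ x3, x3 ≤ x5, x5 < x6, x6 ≤ x2. Chaining: x2 ≤ x3 ≤ x5 < x6 ≤ x2, which forces x2 < x2 — impossible.

Unsatisfiable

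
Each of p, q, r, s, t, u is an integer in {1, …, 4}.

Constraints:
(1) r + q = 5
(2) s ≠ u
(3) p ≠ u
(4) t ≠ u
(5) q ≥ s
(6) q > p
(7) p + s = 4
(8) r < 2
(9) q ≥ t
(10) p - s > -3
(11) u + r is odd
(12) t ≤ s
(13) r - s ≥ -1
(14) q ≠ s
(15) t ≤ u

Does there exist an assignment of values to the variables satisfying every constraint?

The assignment p = 2, q = 4, r = 1, s = 2, t = 2, u = 4 works:
  constraint 1 holds since r + q = 5.
  constraint 7 holds since p + s = 4.
  constraint 10 holds since p - s = 0.
The rest check out directly.

Satisfiable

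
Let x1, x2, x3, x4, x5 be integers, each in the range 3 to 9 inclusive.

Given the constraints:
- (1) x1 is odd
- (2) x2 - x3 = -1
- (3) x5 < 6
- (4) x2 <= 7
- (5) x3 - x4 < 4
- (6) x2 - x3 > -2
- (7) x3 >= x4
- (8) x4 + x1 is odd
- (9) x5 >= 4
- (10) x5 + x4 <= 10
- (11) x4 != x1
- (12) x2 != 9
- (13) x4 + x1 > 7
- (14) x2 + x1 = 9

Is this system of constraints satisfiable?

Take x1 = 5, x2 = 4, x3 = 5, x4 = 4, x5 = 5. Then constraint 2: x2 - x3 = -1; constraint 5: x3 - x4 = 1, and every other listed constraint is also met.

Satisfiable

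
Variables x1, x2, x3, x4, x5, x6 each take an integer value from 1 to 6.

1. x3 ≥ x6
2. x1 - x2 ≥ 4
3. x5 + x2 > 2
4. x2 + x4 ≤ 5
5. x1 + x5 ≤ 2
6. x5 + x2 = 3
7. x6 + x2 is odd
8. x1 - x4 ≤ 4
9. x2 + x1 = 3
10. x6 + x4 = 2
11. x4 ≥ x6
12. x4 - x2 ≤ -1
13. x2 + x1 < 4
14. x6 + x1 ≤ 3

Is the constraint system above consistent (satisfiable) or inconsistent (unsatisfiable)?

Unsatisfiable

Constraints 2, 8, and 12 give x1 − x2 ≥ 4, x2 − x4 ≥ 1, x4 − x1 ≥ -4.
Adding all 3 inequalities: the left sides telescope to 0, and the right sides sum to 4 + 1 + (-4) = 1. So 0 ≥ 1, which is false.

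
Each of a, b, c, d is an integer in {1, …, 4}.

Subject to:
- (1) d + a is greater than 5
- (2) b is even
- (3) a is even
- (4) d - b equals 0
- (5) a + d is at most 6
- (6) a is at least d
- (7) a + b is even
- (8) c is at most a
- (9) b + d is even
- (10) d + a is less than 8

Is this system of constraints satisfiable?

Satisfiable

The assignment a = 4, b = 2, c = 3, d = 2 works:
  constraint 1 holds since d + a = 6.
  constraint 4 holds since d - b = 0.
  constraint 5 holds since a + d = 6.
The rest check out directly.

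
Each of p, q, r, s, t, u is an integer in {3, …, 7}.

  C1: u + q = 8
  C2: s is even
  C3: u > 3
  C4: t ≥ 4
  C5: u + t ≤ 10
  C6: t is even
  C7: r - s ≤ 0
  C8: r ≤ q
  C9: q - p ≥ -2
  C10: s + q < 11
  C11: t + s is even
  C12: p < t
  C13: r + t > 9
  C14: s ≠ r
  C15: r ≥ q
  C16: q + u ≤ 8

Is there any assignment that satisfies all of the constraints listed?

Satisfiable

One satisfying assignment is p = 3, q = 4, r = 4, s = 6, t = 6, u = 4.
For the less obvious constraints — constraint 1: u + q = 8; constraint 5: u + t = 10 — and the others hold by inspection.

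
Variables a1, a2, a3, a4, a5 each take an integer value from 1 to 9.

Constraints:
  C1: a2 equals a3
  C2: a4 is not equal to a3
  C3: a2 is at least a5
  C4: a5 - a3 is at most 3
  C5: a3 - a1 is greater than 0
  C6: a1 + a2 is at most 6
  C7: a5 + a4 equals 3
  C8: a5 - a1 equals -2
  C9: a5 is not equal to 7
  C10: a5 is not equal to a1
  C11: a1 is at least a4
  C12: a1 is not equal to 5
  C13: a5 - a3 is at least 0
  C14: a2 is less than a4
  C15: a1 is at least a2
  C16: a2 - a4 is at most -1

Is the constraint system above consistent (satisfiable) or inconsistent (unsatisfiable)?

Unsatisfiable

Constraints 3, 5, 11, 13, and 16 give a4 ≤ a1, a1 < a3, a3 ≤ a5, a5 ≤ a2, a2 < a4. Chaining: a4 ≤ a1 < a3 ≤ a5 ≤ a2 < a4, which forces a4 < a4 — impossible.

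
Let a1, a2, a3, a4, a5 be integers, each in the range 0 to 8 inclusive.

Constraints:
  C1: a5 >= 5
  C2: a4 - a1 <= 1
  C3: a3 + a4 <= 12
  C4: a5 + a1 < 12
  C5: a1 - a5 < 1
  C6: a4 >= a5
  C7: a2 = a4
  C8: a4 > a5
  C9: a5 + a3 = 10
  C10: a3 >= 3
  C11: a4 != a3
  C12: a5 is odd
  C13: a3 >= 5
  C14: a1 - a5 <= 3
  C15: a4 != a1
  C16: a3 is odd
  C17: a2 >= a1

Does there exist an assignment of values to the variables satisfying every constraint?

One satisfying assignment is a1 = 5, a2 = 6, a3 = 5, a4 = 6, a5 = 5.
For the less obvious constraints — constraint 2: a4 - a1 = 1; constraint 3: a3 + a4 = 11 — and the others hold by inspection.

Satisfiable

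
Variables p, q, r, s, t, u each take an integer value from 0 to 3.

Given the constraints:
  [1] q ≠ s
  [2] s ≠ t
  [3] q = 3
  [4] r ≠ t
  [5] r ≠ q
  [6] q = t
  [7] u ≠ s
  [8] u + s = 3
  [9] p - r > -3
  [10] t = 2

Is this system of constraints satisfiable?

Constraint 3 fixes q = 3 and constraint 10 fixes t = 2, but constraint 6 requires q = t. Since 3 ≠ 2, contradiction.

Unsatisfiable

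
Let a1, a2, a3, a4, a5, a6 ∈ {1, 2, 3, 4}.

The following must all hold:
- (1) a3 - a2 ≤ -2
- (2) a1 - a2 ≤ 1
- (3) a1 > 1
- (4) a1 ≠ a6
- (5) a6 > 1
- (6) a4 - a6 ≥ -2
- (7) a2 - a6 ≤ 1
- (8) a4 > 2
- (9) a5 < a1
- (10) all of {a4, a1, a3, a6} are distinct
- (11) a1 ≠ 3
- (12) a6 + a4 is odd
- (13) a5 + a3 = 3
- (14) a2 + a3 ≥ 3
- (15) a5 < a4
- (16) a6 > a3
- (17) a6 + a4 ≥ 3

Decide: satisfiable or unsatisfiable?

The assignment a1 = 4, a2 = 3, a3 = 1, a4 = 3, a5 = 2, a6 = 2 works:
  constraint 1 holds since a3 - a2 = -2.
  constraint 2 holds since a1 - a2 = 1.
The rest check out directly.

Satisfiable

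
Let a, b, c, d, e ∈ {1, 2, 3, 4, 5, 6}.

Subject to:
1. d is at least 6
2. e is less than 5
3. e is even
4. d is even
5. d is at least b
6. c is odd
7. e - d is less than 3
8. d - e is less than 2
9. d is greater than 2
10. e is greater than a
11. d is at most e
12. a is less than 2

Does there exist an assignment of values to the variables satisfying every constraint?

Unsatisfiable

From constraints 1 and 11: e ≥ d and d ≥ 6, so e ≥ 6. From constraint 2: e ≤ 4. But 4 < 6, so no value of e works.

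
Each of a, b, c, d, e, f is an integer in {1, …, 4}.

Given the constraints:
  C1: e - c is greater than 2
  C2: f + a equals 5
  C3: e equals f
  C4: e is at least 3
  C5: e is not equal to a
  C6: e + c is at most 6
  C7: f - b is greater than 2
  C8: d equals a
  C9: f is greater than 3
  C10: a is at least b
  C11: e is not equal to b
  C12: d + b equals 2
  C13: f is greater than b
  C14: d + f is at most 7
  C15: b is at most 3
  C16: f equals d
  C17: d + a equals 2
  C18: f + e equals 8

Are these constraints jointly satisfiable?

Unsatisfiable

From constraints 3, 8, and 16, e = f = d = a, so e = a. But constraint 5 says e ≠ a. Contradiction.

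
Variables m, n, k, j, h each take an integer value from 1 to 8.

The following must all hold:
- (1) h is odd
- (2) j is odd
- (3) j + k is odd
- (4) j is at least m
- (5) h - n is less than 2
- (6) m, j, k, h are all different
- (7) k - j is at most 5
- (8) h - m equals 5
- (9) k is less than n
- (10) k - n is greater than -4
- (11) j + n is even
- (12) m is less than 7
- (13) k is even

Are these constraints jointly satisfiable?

Satisfiable

The assignment m = 2, n = 7, k = 6, j = 3, h = 7 works:
  constraint 5 holds since h - n = 0.
  constraint 7 holds since k - j = 3.
  constraint 8 holds since h - m = 5.
The rest check out directly.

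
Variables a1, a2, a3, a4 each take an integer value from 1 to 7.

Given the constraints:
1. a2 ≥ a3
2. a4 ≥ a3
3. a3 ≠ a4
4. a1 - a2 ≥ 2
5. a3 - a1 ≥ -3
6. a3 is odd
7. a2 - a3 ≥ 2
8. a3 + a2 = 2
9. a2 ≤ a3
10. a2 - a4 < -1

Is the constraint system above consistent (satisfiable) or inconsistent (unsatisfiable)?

Constraints 4, 5, and 7 give a2 − a3 ≥ 2, a3 − a1 ≥ -3, a1 − a2 ≥ 2.
Adding all 3 inequalities: the left sides telescope to 0, and the right sides sum to 2 + (-3) + 2 = 1. So 0 ≥ 1, which is false.

Unsatisfiable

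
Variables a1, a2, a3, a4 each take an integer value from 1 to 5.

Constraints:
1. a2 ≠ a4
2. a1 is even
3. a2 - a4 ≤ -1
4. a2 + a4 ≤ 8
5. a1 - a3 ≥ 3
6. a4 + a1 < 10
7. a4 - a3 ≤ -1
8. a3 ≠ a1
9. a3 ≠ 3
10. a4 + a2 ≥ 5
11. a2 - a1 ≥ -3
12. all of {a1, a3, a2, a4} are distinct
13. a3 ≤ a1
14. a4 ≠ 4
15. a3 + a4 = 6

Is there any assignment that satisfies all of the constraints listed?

Unsatisfiable

Constraints 3, 5, 7, and 11 give a2 − a1 ≥ -3, a1 − a3 ≥ 3, a3 − a4 ≥ 1, a4 − a2 ≥ 1.
Adding all 4 inequalities: the left sides telescope to 0, and the right sides sum to (-3) + 3 + 1 + 1 = 2. So 0 ≥ 2, which is false.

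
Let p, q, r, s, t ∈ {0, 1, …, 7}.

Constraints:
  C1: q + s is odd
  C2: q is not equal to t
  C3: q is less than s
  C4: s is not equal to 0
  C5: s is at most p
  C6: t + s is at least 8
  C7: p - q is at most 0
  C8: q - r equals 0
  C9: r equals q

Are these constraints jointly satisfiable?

Constraints 3, 5, and 7 give p ≤ q, q < s, s ≤ p. Chaining: p ≤ q < s ≤ p, which forces p < p — impossible.

Unsatisfiable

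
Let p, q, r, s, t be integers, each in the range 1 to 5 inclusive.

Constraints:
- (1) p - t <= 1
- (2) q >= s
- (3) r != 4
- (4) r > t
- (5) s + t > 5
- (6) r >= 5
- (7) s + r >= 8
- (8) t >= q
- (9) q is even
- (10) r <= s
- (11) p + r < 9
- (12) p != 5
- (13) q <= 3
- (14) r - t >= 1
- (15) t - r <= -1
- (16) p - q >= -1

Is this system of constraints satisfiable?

From constraints 6 and 10: s ≥ r and r ≥ 5, so s ≥ 5. From constraints 2 and 13: s ≤ q and q ≤ 3, so s ≤ 3. But 3 < 5, so no value of s works.

Unsatisfiable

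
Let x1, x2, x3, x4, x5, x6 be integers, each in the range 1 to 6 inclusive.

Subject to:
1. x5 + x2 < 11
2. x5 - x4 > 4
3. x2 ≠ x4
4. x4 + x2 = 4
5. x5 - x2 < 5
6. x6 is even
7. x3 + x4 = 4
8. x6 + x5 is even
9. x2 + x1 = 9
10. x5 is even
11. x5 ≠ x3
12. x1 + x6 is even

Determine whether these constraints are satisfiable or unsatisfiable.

The assignment x1 = 6, x2 = 3, x3 = 3, x4 = 1, x5 = 6, x6 = 6 works:
  constraint 1 holds since x5 + x2 = 9.
  constraint 2 holds since x5 - x4 = 5.
The rest check out directly.

Satisfiable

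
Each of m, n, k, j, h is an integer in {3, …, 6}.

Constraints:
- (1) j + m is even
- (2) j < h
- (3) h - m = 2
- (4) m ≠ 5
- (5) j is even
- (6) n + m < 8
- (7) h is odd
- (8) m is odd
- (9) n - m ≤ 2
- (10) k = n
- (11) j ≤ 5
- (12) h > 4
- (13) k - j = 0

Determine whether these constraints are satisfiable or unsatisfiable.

Constraint 5 makes j even and constraint 8 makes m odd, so j + m must be odd. Constraint 1 says j + m is even — contradiction.

Unsatisfiable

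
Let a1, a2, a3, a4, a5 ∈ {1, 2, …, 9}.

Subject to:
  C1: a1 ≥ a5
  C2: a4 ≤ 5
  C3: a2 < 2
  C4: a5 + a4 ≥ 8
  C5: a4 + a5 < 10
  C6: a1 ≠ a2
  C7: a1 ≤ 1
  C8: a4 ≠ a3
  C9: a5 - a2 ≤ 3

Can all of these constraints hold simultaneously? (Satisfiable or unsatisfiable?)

From constraints 1 and 7: a5 ≤ a1 ≤ 1. From constraint 2: a4 ≤ 5. Hence a5 + a4 ≤ 6. But constraint 4 requires a5 + a4 ≥ 8, and 8 > 6. Contradiction.

Unsatisfiable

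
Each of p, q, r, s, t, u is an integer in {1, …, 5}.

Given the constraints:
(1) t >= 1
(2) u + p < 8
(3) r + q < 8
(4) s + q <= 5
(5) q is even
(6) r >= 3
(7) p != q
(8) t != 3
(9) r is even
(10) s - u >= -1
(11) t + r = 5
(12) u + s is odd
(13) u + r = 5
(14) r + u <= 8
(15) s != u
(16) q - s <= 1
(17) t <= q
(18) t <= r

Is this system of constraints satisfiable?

Satisfiable

Try p = 5, q = 2, r = 4, s = 2, t = 1, u = 1.
Check constraint 2: u + p = 6; constraint 3: r + q = 6. The remaining constraints are straightforward to verify.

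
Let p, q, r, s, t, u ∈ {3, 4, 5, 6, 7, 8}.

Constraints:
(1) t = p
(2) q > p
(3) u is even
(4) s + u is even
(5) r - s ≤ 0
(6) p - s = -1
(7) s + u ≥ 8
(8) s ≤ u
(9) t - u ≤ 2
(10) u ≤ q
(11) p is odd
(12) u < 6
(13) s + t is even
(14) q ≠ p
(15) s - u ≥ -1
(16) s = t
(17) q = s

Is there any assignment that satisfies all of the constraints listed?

Unsatisfiable

From constraints 1, 16, and 17, q = s = t = p, so q = p. But constraint 14 says q ≠ p. Contradiction.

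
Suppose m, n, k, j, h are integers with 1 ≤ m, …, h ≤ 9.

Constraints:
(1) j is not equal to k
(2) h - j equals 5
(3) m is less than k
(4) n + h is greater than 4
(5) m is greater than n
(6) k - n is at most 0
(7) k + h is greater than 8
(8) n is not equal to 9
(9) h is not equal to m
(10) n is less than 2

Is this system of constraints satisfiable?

Constraints 3, 5, and 6 give m < k, k ≤ n, n < m. Chaining: m < k ≤ n < m, which forces m < m — impossible.

Unsatisfiable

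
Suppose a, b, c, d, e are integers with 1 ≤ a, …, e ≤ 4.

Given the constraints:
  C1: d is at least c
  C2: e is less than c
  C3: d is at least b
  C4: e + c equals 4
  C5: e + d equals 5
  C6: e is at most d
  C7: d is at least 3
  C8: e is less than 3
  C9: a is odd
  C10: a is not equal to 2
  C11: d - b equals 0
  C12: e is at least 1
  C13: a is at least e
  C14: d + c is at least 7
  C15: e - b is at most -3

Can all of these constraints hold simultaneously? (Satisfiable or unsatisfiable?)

Satisfiable

The assignment a = 1, b = 4, c = 3, d = 4, e = 1 works:
  constraint 4 holds since e + c = 4.
  constraint 5 holds since e + d = 5.
  constraint 11 holds since d - b = 0.
The rest check out directly.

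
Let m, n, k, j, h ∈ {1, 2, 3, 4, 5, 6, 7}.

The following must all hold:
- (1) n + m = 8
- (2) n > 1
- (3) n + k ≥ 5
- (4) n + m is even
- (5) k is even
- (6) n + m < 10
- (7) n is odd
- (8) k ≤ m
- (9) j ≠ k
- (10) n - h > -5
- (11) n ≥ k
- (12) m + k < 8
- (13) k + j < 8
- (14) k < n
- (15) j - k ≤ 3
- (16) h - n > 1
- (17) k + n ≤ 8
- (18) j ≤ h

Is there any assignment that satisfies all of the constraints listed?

One satisfying assignment is m = 5, n = 3, k = 2, j = 5, h = 5.
For the less obvious constraints — constraint 1: n + m = 8; constraint 3: n + k = 5; constraint 6: n + m = 8 — and the others hold by inspection.

Satisfiable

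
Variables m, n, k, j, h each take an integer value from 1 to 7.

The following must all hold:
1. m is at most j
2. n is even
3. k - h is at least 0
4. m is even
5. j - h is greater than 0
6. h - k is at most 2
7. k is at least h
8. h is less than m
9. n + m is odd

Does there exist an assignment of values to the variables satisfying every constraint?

Unsatisfiable

Constraint 2 makes n even and constraint 4 makes m even, so n + m must be even. Constraint 9 says n + m is odd — contradiction.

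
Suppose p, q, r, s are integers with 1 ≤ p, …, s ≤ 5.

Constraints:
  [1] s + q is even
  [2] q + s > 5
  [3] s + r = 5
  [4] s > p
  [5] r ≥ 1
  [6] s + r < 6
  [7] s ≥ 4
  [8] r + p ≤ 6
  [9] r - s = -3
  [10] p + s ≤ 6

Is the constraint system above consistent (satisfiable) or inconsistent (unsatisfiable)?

Take p = 2, q = 4, r = 1, s = 4. Then constraint 2: q + s = 8; constraint 3: s + r = 5; constraint 6: s + r = 5, and every other listed constraint is also met.

Satisfiable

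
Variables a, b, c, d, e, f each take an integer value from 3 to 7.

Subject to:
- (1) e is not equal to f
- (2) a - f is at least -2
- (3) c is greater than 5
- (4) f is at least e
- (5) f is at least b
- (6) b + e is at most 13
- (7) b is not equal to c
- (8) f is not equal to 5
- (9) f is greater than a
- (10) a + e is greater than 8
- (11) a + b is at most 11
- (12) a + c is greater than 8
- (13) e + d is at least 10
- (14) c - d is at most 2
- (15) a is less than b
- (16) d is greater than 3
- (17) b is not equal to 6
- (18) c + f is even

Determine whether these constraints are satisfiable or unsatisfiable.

One satisfying assignment is a = 4, b = 5, c = 6, d = 6, e = 5, f = 6.
For the less obvious constraints — constraint 2: a - f = -2; constraint 6: b + e = 10 — and the others hold by inspection.

Satisfiable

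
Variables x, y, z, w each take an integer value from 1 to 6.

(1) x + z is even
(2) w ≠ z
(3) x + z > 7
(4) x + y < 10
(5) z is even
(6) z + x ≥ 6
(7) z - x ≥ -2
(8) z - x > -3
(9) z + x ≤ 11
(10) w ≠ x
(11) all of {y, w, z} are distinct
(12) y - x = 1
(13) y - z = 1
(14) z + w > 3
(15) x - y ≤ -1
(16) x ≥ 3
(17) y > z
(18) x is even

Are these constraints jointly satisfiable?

Satisfiable

Setting (x, y, z, w) = (4, 5, 4, 1) satisfies everything: constraint 3: x + z = 8; constraint 4: x + y = 9; constraint 6: z + x = 8, and the others follow.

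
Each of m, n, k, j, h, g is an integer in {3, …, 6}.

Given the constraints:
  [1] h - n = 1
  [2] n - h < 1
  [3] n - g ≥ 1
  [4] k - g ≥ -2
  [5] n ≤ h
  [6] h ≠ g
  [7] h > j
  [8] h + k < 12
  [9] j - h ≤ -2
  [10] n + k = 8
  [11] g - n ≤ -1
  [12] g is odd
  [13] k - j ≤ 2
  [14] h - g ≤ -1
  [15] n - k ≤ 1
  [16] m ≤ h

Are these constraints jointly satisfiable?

Unsatisfiable

Constraints 9, 11, 13, 14, and 15 give g − h ≥ 1, h − j ≥ 2, j − k ≥ -2, k − n ≥ -1, n − g ≥ 1.
Adding all 5 inequalities: the left sides telescope to 0, and the right sides sum to 1 + 2 + (-2) + (-1) + 1 = 1. So 0 ≥ 1, which is false.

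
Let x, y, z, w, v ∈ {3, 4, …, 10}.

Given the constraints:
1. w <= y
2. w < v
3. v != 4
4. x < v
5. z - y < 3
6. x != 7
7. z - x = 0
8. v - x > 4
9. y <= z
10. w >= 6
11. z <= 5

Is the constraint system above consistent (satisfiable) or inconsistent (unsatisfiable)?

Unsatisfiable

From constraints 1 and 10: y ≥ w and w ≥ 6, so y ≥ 6. From constraints 9 and 11: y ≤ z and z ≤ 5, so y ≤ 5. But 5 < 6, so no value of y works.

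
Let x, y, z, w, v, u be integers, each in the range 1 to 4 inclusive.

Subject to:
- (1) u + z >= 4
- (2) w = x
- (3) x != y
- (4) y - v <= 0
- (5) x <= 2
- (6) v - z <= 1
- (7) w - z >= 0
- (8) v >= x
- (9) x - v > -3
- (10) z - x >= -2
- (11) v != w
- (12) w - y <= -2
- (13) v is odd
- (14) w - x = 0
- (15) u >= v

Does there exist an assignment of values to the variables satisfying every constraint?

Constraints 4, 6, 7, and 12 give y − w ≥ 2, w − z ≥ 0, z − v ≥ -1, v − y ≥ 0.
Adding all 4 inequalities: the left sides telescope to 0, and the right sides sum to 2 + 0 + (-1) + 0 = 1. So 0 ≥ 1, which is false.

Unsatisfiable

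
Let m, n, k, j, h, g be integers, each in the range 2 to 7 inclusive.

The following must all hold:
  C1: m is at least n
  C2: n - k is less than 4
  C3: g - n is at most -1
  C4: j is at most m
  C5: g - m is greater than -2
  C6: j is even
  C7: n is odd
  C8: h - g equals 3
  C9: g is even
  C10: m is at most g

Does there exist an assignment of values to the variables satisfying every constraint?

Unsatisfiable

Constraints 1, 3, and 10 give g < n, n ≤ m, m ≤ g. Chaining: g < n ≤ m ≤ g, which forces g < g — impossible.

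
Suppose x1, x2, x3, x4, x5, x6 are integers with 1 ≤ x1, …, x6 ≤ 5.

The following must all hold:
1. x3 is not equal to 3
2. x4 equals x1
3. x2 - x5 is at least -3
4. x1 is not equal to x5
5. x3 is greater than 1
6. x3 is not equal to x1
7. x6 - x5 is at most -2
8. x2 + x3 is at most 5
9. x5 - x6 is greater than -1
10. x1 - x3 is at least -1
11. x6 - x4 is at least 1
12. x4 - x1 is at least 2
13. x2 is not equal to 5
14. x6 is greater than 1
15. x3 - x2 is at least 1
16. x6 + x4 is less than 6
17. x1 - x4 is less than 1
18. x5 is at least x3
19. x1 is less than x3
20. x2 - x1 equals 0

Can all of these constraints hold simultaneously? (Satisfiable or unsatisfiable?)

Unsatisfiable

Constraints 3, 7, 10, 11, 12, and 15 give x4 − x1 ≥ 2, x1 − x3 ≥ -1, x3 − x2 ≥ 1, x2 − x5 ≥ -3, x5 − x6 ≥ 2, x6 − x4 ≥ 1.
Adding all 6 inequalities: the left sides telescope to 0, and the right sides sum to 2 + (-1) + 1 + (-3) + 2 + 1 = 2. So 0 ≥ 2, which is false.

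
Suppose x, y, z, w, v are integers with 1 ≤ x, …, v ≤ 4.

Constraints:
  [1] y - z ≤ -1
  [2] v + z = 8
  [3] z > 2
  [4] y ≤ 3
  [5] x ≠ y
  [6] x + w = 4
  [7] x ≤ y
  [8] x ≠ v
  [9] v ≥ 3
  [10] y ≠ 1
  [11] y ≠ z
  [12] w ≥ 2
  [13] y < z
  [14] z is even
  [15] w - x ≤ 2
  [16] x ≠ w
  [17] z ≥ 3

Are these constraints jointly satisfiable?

The assignment x = 1, y = 3, z = 4, w = 3, v = 4 works:
  constraint 1 holds since y - z = -1.
  constraint 2 holds since v + z = 8.
  constraint 6 holds since x + w = 4.
The rest check out directly.

Satisfiable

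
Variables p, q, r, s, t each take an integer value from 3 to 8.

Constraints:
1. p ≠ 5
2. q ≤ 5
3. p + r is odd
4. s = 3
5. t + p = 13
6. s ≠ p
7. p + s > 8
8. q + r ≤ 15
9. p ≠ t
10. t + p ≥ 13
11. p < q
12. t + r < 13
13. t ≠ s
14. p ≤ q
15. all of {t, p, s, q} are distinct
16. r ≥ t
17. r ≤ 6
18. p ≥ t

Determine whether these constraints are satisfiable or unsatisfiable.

From constraints 16 and 17: t ≤ r ≤ 6. From constraints 2 and 14: p ≤ q ≤ 5. Hence t + p ≤ 11. But constraint 10 requires t + p ≥ 13, and 13 > 11. Contradiction.

Unsatisfiable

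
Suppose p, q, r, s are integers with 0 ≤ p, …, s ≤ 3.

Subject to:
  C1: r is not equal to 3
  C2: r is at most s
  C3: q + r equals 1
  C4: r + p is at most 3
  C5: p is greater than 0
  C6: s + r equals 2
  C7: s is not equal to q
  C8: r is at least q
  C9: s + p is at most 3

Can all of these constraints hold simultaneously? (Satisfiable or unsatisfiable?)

Setting (p, q, r, s) = (1, 0, 1, 1) satisfies everything: constraint 3: q + r = 1; constraint 4: r + p = 2, and the others follow.

Satisfiable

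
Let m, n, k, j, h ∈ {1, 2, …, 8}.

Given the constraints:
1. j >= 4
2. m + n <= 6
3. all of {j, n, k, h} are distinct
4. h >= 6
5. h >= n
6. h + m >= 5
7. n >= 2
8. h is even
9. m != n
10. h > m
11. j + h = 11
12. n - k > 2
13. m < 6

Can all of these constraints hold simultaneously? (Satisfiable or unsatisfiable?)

Setting (m, n, k, j, h) = (1, 4, 1, 5, 6) satisfies everything: constraint 2: m + n = 5; constraint 6: h + m = 7, and the others follow.

Satisfiable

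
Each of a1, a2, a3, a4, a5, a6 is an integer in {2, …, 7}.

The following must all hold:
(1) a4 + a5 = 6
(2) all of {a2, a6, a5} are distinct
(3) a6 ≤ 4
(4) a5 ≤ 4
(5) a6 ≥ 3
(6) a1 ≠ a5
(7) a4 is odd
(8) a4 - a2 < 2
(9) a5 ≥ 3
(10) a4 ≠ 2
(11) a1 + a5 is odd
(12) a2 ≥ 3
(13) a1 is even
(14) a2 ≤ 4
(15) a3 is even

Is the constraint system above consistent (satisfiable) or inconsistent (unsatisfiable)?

Constraints 3, 4, 5, 9, 12, and 14 confine each of a2, a6, a5 to the 2 values {3, 4}.
Constraint 2 requires all 3 of them to be distinct, but only 2 values are available — impossible by the pigeonhole principle.

Unsatisfiable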